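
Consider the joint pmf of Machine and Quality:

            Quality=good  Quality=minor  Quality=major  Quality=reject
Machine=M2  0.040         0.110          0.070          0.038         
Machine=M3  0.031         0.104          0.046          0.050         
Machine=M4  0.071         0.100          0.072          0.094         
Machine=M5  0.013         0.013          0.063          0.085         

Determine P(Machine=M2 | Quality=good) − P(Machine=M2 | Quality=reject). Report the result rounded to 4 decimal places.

P(Quality=good) = 0.040 + 0.031 + 0.071 + 0.013 = 0.155; P(Machine=M2 | Quality=good) = 0.040/0.155 = 0.25806.
P(Quality=reject) = 0.038 + 0.050 + 0.094 + 0.085 = 0.267; P(Machine=M2 | Quality=reject) = 0.038/0.267 = 0.14232.
Difference = 0.1157.

0.1157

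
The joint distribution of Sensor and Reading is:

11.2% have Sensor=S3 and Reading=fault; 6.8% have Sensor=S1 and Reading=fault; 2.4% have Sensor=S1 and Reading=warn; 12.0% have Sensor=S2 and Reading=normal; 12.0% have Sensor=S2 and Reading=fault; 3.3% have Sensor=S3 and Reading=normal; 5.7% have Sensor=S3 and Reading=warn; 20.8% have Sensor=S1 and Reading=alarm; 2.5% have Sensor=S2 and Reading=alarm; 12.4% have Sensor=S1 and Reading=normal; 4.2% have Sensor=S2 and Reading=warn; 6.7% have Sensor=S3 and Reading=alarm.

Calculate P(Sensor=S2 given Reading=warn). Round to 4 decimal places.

P(Reading=warn) = 0.024 + 0.042 + 0.057 = 0.123.
P(Sensor=S2 | Reading=warn) = 0.042/0.123 = 0.3415.

0.3415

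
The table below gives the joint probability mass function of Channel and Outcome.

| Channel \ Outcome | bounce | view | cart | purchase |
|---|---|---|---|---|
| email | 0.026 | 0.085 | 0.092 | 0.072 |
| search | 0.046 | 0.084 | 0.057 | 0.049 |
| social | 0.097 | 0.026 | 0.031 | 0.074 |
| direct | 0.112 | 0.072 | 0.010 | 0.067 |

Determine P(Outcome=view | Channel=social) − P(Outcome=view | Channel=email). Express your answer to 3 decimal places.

-0.195

P(Channel=social) = 0.097 + 0.026 + 0.031 + 0.074 = 0.228; P(Outcome=view | Channel=social) = 0.026/0.228 = 0.1140.
P(Channel=email) = 0.026 + 0.085 + 0.092 + 0.072 = 0.275; P(Outcome=view | Channel=email) = 0.085/0.275 = 0.3091.
Difference = -0.195.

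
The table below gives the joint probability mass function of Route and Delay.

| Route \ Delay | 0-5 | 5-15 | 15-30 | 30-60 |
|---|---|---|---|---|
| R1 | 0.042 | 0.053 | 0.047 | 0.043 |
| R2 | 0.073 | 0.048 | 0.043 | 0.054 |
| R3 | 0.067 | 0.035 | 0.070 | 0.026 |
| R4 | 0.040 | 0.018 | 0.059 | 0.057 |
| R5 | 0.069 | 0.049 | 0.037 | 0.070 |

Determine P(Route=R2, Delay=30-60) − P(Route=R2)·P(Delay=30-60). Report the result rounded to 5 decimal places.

-0.00050

P(Route=R2) = 0.073 + 0.048 + 0.043 + 0.054 = 0.218.
P(Delay=30-60) = 0.043 + 0.054 + 0.026 + 0.057 + 0.070 = 0.250.
P(Route=R2, Delay=30-60) − P(Route=R2)P(Delay=30-60) = 0.054 − 0.218×0.250 = -0.00050.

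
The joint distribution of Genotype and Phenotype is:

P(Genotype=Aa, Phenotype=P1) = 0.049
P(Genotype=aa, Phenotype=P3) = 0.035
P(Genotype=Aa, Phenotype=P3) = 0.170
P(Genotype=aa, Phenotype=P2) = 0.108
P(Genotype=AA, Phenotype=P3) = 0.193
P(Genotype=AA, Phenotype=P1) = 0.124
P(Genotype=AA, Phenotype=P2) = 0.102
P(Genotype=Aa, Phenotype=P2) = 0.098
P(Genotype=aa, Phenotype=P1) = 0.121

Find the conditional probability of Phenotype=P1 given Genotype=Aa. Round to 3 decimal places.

P(Genotype=Aa) = 0.049 + 0.098 + 0.170 = 0.317.
P(Phenotype=P1 | Genotype=Aa) = 0.049/0.317 = 0.155.

0.155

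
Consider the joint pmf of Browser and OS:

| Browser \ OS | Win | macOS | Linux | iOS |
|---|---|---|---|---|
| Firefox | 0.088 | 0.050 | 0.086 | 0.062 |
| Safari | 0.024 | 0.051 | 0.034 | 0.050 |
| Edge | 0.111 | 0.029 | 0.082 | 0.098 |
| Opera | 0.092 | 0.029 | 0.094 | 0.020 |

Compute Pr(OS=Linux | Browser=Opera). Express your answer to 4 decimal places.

P(Browser=Opera) = 0.092 + 0.029 + 0.094 + 0.020 = 0.235.
P(OS=Linux | Browser=Opera) = 0.094/0.235 = 0.4000.

0.4000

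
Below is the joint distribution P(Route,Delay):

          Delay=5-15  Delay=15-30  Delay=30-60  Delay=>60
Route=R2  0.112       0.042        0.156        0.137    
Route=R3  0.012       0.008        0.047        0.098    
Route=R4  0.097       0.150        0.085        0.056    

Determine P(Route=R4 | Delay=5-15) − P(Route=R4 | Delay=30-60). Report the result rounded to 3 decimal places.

0.144

P(Delay=5-15) = 0.112 + 0.012 + 0.097 = 0.221; P(Route=R4 | Delay=5-15) = 0.097/0.221 = 0.4389.
P(Delay=30-60) = 0.156 + 0.047 + 0.085 = 0.288; P(Route=R4 | Delay=30-60) = 0.085/0.288 = 0.2951.
Difference = 0.144.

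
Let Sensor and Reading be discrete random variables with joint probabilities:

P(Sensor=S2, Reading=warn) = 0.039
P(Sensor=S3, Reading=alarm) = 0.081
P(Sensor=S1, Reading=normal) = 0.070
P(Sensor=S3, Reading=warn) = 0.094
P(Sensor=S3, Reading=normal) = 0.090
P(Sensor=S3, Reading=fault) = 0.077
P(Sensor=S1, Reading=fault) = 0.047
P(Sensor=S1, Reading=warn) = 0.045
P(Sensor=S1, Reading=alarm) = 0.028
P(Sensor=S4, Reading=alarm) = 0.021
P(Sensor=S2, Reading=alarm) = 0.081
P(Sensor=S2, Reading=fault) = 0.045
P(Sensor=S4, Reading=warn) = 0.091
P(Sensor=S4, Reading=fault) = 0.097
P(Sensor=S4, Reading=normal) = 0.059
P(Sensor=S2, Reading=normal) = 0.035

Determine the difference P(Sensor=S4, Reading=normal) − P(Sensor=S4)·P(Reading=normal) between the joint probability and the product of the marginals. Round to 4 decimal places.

P(Sensor=S4) = 0.059 + 0.091 + 0.021 + 0.097 = 0.268.
P(Reading=normal) = 0.070 + 0.035 + 0.090 + 0.059 = 0.254.
P(Sensor=S4, Reading=normal) − P(Sensor=S4)P(Reading=normal) = 0.059 − 0.268×0.254 = -0.0091.

-0.0091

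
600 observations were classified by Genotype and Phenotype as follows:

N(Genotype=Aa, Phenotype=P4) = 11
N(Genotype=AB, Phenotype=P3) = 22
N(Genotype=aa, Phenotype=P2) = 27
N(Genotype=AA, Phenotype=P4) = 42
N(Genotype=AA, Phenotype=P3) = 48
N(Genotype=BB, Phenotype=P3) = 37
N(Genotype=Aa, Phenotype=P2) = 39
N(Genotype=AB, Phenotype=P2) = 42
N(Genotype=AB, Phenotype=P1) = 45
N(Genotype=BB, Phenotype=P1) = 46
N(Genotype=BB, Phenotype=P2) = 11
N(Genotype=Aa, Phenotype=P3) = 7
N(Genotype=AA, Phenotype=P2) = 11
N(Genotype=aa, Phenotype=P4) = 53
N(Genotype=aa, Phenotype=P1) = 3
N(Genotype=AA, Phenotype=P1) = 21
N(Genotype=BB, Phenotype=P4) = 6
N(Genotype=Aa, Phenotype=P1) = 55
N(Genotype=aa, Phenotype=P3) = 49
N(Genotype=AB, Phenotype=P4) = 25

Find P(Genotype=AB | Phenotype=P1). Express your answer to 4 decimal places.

Total with Phenotype=P1: 21 + 55 + 3 + 45 + 46 = 170.
P(Genotype=AB | Phenotype=P1) = 45/170 = 0.2647.

0.2647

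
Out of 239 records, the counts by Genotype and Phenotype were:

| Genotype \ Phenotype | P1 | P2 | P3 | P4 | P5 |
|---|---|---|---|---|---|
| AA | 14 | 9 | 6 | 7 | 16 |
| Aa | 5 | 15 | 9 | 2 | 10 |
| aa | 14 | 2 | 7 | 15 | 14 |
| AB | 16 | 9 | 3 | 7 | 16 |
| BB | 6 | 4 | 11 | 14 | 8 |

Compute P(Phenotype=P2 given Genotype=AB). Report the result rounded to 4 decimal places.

0.1765

Total with Genotype=AB: 16 + 9 + 3 + 7 + 16 = 51.
P(Phenotype=P2 | Genotype=AB) = 9/51 = 0.1765.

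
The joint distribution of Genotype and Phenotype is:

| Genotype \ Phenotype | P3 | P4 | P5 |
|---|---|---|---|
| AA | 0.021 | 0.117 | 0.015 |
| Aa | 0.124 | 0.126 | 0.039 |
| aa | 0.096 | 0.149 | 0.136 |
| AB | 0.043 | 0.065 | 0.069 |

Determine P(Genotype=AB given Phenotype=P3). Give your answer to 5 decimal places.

P(Phenotype=P3) = 0.021 + 0.124 + 0.096 + 0.043 = 0.284.
P(Genotype=AB | Phenotype=P3) = 0.043/0.284 = 0.15141.

0.15141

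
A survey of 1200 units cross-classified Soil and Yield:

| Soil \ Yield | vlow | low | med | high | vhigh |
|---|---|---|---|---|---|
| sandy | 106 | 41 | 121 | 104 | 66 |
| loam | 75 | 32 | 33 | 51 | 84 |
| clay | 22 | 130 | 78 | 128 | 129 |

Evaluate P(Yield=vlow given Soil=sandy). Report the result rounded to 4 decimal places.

Total with Soil=sandy: 106 + 41 + 121 + 104 + 66 = 438.
P(Yield=vlow | Soil=sandy) = 106/438 = 0.2420.

0.2420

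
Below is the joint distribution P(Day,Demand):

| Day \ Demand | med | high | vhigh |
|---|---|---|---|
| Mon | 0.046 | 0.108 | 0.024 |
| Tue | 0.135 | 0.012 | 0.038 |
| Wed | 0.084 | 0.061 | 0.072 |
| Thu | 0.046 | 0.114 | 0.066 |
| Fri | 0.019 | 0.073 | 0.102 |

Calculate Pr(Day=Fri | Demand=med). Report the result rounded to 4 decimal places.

0.0576

P(Demand=med) = 0.046 + 0.135 + 0.084 + 0.046 + 0.019 = 0.330.
P(Day=Fri | Demand=med) = 0.019/0.330 = 0.0576.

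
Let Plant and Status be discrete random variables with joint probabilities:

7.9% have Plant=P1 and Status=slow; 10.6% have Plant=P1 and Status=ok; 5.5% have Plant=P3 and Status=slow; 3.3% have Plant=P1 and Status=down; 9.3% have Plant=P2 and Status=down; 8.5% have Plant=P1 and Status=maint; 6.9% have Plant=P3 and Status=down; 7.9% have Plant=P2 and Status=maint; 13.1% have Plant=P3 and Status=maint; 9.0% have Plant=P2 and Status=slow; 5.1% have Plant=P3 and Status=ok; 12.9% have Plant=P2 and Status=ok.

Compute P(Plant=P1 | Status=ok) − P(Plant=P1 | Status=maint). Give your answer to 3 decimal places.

P(Status=ok) = 0.106 + 0.129 + 0.051 = 0.286; P(Plant=P1 | Status=ok) = 0.106/0.286 = 0.3706.
P(Status=maint) = 0.085 + 0.079 + 0.131 = 0.295; P(Plant=P1 | Status=maint) = 0.085/0.295 = 0.2881.
Difference = 0.082.

0.082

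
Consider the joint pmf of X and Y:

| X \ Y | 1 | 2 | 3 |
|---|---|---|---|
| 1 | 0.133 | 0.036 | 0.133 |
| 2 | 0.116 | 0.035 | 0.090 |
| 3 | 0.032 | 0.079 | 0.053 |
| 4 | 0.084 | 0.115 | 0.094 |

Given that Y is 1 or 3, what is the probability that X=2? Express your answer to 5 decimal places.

0.28027

P(Y=1) = 0.133 + 0.116 + 0.032 + 0.084 = 0.365.
P(Y=3) = 0.133 + 0.090 + 0.053 + 0.094 = 0.370.
P(Y ∈ {1, 3}) = 0.365 + 0.370 = 0.735; P(X=2, Y ∈ {1, 3}) = 0.116 + 0.090 = 0.206.
P(X=2 | Y ∈ {1, 3}) = 0.206/0.735 = 0.28027.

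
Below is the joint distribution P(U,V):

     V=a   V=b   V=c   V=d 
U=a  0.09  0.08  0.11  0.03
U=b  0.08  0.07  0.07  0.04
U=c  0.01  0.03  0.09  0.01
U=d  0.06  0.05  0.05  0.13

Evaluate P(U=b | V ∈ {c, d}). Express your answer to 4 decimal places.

0.2075

P(V=c) = 0.11 + 0.07 + 0.09 + 0.05 = 0.32.
P(V=d) = 0.03 + 0.04 + 0.01 + 0.13 = 0.21.
P(V ∈ {c, d}) = 0.32 + 0.21 = 0.53; P(U=b, V ∈ {c, d}) = 0.07 + 0.04 = 0.11.
P(U=b | V ∈ {c, d}) = 0.11/0.53 = 0.2075.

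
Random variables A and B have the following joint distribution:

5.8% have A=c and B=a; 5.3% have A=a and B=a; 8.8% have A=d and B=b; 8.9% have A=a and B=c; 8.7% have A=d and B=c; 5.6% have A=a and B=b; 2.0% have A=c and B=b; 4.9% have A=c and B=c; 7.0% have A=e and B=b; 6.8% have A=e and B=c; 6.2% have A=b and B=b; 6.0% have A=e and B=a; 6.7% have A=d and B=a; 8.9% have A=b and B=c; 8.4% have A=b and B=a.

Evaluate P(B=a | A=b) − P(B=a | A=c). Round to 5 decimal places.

P(A=b) = 0.084 + 0.062 + 0.089 = 0.235; P(B=a | A=b) = 0.084/0.235 = 0.357447.
P(A=c) = 0.058 + 0.020 + 0.049 = 0.127; P(B=a | A=c) = 0.058/0.127 = 0.456693.
Difference = -0.09925.

-0.09925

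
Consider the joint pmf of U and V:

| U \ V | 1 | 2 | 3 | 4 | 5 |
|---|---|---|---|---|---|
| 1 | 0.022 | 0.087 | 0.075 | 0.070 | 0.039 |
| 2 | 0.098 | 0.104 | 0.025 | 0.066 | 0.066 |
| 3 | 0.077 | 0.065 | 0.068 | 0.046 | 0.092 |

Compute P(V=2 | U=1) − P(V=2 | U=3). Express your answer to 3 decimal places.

P(U=1) = 0.022 + 0.087 + 0.075 + 0.070 + 0.039 = 0.293; P(V=2 | U=1) = 0.087/0.293 = 0.2969.
P(U=3) = 0.077 + 0.065 + 0.068 + 0.046 + 0.092 = 0.348; P(V=2 | U=3) = 0.065/0.348 = 0.1868.
Difference = 0.110.

0.110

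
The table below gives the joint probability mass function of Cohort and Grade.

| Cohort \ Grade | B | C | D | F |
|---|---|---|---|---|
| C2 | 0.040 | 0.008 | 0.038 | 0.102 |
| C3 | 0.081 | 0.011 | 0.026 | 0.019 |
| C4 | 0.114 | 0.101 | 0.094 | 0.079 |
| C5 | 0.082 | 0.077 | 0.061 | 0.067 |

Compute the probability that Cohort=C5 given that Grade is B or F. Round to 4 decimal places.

0.2551

P(Grade=B) = 0.040 + 0.081 + 0.114 + 0.082 = 0.317.
P(Grade=F) = 0.102 + 0.019 + 0.079 + 0.067 = 0.267.
P(Grade ∈ {B, F}) = 0.317 + 0.267 = 0.584; P(Cohort=C5, Grade ∈ {B, F}) = 0.082 + 0.067 = 0.149.
P(Cohort=C5 | Grade ∈ {B, F}) = 0.149/0.584 = 0.2551.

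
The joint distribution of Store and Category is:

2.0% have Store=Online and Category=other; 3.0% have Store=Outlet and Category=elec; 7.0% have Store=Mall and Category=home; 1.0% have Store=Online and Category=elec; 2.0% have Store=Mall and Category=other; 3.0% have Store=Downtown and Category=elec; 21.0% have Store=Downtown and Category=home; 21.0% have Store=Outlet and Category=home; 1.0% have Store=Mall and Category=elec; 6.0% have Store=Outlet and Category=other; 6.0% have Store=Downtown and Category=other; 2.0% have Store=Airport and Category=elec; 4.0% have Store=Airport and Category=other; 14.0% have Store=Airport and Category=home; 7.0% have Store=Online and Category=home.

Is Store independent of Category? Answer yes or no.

yes

Every cell satisfies P(Store,Category) = P(Store)·P(Category). For instance P(Store=Online) = 0.100, P(Category=other) = 0.200, and 0.100×0.200 = 0.020 matches the joint entry. So Store and Category are independent.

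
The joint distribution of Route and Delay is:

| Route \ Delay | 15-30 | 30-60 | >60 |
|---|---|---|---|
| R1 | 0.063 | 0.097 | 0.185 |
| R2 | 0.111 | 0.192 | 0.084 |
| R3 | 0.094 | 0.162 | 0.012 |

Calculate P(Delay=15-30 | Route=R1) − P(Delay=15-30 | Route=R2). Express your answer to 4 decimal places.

-0.1042

P(Route=R1) = 0.063 + 0.097 + 0.185 = 0.345; P(Delay=15-30 | Route=R1) = 0.063/0.345 = 0.18261.
P(Route=R2) = 0.111 + 0.192 + 0.084 = 0.387; P(Delay=15-30 | Route=R2) = 0.111/0.387 = 0.28682.
Difference = -0.1042.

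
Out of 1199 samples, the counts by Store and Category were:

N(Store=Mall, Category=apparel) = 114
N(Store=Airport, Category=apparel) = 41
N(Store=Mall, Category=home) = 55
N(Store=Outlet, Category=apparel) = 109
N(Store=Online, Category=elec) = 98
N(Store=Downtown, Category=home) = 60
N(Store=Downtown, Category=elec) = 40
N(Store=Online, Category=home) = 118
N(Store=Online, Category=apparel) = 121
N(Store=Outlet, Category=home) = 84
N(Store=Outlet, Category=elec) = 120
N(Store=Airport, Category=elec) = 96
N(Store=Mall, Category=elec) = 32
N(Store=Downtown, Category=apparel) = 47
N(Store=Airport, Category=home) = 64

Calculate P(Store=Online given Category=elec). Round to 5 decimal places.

0.25389

Total with Category=elec: 40 + 32 + 96 + 120 + 98 = 386.
P(Store=Online | Category=elec) = 98/386 = 0.25389.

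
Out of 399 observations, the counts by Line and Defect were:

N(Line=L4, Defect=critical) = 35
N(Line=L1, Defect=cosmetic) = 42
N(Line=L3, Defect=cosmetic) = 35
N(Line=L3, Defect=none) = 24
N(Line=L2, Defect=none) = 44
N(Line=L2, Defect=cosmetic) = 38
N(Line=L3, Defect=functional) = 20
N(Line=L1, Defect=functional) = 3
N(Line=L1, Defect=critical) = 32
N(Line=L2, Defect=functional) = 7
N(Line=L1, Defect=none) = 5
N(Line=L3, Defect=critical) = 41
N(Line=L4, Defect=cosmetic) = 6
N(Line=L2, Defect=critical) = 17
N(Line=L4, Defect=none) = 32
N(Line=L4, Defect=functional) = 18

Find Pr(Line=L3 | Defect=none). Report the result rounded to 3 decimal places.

Total with Defect=none: 5 + 44 + 24 + 32 = 105.
P(Line=L3 | Defect=none) = 24/105 = 0.229.

0.229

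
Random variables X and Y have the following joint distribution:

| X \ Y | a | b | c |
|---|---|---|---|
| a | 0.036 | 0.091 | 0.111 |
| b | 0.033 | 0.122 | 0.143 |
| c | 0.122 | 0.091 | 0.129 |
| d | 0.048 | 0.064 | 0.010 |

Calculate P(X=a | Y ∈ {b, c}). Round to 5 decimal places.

0.26544

P(Y=b) = 0.091 + 0.122 + 0.091 + 0.064 = 0.368.
P(Y=c) = 0.111 + 0.143 + 0.129 + 0.010 = 0.393.
P(Y ∈ {b, c}) = 0.368 + 0.393 = 0.761; P(X=a, Y ∈ {b, c}) = 0.091 + 0.111 = 0.202.
P(X=a | Y ∈ {b, c}) = 0.202/0.761 = 0.26544.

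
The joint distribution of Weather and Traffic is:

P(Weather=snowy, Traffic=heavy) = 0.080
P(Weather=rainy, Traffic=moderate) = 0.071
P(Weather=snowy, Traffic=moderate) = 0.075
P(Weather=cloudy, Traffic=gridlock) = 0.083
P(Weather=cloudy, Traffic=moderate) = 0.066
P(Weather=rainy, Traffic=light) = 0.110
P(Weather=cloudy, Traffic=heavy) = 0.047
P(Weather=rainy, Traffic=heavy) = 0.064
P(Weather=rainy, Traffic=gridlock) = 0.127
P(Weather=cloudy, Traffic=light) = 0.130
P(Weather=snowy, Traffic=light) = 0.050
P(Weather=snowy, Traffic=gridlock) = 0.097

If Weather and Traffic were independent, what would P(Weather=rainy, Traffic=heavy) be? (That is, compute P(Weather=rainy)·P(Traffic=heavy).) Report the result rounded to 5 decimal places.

0.07105

P(Weather=rainy) = 0.110 + 0.071 + 0.064 + 0.127 = 0.372.
P(Traffic=heavy) = 0.047 + 0.064 + 0.080 = 0.191.
Product: 0.372 × 0.191 = 0.07105.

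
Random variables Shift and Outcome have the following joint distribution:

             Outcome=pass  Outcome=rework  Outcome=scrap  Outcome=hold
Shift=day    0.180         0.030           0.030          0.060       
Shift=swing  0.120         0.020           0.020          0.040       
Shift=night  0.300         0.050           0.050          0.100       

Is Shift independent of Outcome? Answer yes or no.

Every cell satisfies P(Shift,Outcome) = P(Shift)·P(Outcome). For instance P(Shift=swing) = 0.200, P(Outcome=scrap) = 0.100, and 0.200×0.100 = 0.020 matches the joint entry. So Shift and Outcome are independent.

yes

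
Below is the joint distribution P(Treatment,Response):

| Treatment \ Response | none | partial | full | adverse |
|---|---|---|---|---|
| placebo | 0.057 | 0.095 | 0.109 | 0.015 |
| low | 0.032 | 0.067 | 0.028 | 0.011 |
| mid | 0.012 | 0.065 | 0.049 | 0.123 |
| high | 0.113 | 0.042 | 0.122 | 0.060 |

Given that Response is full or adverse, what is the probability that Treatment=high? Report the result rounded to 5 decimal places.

P(Response=full) = 0.109 + 0.028 + 0.049 + 0.122 = 0.308.
P(Response=adverse) = 0.015 + 0.011 + 0.123 + 0.060 = 0.209.
P(Response ∈ {full, adverse}) = 0.308 + 0.209 = 0.517; P(Treatment=high, Response ∈ {full, adverse}) = 0.122 + 0.060 = 0.182.
P(Treatment=high | Response ∈ {full, adverse}) = 0.182/0.517 = 0.35203.

0.35203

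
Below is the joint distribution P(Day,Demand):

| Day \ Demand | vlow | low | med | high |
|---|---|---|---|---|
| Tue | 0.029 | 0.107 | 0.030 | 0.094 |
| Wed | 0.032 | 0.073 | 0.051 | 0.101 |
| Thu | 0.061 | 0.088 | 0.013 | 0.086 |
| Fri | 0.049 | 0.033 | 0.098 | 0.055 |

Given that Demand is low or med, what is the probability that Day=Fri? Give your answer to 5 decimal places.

P(Demand=low) = 0.107 + 0.073 + 0.088 + 0.033 = 0.301.
P(Demand=med) = 0.030 + 0.051 + 0.013 + 0.098 = 0.192.
P(Demand ∈ {low, med}) = 0.301 + 0.192 = 0.493; P(Day=Fri, Demand ∈ {low, med}) = 0.033 + 0.098 = 0.131.
P(Day=Fri | Demand ∈ {low, med}) = 0.131/0.493 = 0.26572.

0.26572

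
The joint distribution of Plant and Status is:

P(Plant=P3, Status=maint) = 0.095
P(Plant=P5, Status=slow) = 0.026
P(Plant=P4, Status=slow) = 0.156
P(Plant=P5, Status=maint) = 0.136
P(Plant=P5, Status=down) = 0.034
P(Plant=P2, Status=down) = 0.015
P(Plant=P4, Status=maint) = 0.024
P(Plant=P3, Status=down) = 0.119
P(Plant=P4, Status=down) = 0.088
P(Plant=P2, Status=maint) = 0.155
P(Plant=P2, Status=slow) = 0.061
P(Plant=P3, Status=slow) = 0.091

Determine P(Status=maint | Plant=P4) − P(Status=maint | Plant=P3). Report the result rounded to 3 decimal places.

P(Plant=P4) = 0.156 + 0.088 + 0.024 = 0.268; P(Status=maint | Plant=P4) = 0.024/0.268 = 0.0896.
P(Plant=P3) = 0.091 + 0.119 + 0.095 = 0.305; P(Status=maint | Plant=P3) = 0.095/0.305 = 0.3115.
Difference = -0.222.

-0.222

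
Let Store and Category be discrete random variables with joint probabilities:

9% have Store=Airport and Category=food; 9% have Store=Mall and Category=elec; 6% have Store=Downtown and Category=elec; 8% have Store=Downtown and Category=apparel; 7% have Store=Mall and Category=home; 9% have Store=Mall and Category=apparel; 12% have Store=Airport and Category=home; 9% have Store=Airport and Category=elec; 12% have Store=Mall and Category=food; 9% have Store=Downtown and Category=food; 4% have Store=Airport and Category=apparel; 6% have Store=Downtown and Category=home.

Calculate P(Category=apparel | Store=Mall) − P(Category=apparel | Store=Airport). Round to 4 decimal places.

P(Store=Mall) = 0.12 + 0.09 + 0.09 + 0.07 = 0.37; P(Category=apparel | Store=Mall) = 0.09/0.37 = 0.24324.
P(Store=Airport) = 0.09 + 0.04 + 0.09 + 0.12 = 0.34; P(Category=apparel | Store=Airport) = 0.04/0.34 = 0.11765.
Difference = 0.1256.

0.1256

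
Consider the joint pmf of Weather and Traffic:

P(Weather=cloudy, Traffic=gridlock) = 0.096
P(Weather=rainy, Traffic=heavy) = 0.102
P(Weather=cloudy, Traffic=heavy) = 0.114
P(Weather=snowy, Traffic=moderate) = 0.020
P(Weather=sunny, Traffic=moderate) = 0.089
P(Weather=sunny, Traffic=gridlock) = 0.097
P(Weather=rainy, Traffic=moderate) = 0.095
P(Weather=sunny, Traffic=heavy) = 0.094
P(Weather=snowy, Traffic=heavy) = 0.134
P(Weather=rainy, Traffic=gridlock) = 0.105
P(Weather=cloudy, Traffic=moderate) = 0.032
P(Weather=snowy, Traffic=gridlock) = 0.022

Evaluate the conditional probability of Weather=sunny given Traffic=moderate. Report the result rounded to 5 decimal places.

P(Traffic=moderate) = 0.089 + 0.032 + 0.095 + 0.020 = 0.236.
P(Weather=sunny | Traffic=moderate) = 0.089/0.236 = 0.37712.

0.37712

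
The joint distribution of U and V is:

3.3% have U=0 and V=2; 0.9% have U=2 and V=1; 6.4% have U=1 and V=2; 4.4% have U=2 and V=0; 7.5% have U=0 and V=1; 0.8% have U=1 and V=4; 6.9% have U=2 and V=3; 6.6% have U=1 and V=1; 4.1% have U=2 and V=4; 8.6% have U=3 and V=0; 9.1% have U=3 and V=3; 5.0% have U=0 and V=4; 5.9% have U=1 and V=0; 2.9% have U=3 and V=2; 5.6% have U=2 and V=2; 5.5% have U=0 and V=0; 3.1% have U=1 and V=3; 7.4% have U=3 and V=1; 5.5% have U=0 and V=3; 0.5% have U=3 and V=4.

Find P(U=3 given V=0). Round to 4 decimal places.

P(V=0) = 0.055 + 0.059 + 0.044 + 0.086 = 0.244.
P(U=3 | V=0) = 0.086/0.244 = 0.3525.

0.3525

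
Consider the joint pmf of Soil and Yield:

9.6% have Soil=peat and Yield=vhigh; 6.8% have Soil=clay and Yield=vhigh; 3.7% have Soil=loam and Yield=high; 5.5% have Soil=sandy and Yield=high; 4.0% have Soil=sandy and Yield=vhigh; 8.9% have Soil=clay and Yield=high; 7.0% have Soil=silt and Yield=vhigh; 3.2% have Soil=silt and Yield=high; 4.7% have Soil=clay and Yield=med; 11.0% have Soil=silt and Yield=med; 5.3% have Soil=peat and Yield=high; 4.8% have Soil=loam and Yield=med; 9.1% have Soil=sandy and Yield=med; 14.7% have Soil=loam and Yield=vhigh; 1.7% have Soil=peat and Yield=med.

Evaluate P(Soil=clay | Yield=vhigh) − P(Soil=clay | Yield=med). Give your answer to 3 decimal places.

0.011

P(Yield=vhigh) = 0.040 + 0.147 + 0.068 + 0.070 + 0.096 = 0.421; P(Soil=clay | Yield=vhigh) = 0.068/0.421 = 0.1615.
P(Yield=med) = 0.091 + 0.048 + 0.047 + 0.110 + 0.017 = 0.313; P(Soil=clay | Yield=med) = 0.047/0.313 = 0.1502.
Difference = 0.011.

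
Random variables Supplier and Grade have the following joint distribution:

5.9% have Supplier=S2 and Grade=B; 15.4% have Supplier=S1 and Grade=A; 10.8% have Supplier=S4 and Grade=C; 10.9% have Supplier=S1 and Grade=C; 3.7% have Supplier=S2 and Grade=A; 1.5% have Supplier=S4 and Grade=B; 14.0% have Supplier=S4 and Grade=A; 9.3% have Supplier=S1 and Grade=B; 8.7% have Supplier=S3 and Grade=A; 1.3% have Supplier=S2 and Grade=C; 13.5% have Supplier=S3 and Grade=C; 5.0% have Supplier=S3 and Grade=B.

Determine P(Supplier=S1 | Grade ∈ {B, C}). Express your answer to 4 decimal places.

P(Grade=B) = 0.093 + 0.059 + 0.050 + 0.015 = 0.217.
P(Grade=C) = 0.109 + 0.013 + 0.135 + 0.108 = 0.365.
P(Grade ∈ {B, C}) = 0.217 + 0.365 = 0.582; P(Supplier=S1, Grade ∈ {B, C}) = 0.093 + 0.109 = 0.202.
P(Supplier=S1 | Grade ∈ {B, C}) = 0.202/0.582 = 0.3471.

0.3471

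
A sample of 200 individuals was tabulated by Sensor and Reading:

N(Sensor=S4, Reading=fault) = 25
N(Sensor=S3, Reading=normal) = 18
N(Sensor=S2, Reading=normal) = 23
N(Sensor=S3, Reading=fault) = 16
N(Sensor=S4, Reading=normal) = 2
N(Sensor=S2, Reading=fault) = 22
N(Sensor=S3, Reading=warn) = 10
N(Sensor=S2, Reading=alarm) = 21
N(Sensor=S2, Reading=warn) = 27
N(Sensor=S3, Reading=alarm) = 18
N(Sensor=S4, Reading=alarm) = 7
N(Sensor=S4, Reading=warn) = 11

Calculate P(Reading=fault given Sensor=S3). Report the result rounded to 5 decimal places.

0.25806

Total with Sensor=S3: 18 + 10 + 18 + 16 = 62.
P(Reading=fault | Sensor=S3) = 16/62 = 0.25806.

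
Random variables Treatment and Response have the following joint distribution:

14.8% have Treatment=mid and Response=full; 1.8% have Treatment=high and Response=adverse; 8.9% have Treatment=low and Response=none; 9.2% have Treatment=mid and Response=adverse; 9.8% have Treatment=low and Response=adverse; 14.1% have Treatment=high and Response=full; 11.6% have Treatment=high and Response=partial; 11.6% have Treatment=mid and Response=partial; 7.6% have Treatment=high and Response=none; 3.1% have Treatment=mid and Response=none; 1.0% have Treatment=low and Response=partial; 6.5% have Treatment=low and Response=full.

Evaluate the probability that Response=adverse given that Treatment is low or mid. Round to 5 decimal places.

0.29276

P(Treatment=low) = 0.089 + 0.010 + 0.065 + 0.098 = 0.262.
P(Treatment=mid) = 0.031 + 0.116 + 0.148 + 0.092 = 0.387.
P(Treatment ∈ {low, mid}) = 0.262 + 0.387 = 0.649; P(Response=adverse, Treatment ∈ {low, mid}) = 0.098 + 0.092 = 0.190.
P(Response=adverse | Treatment ∈ {low, mid}) = 0.190/0.649 = 0.29276.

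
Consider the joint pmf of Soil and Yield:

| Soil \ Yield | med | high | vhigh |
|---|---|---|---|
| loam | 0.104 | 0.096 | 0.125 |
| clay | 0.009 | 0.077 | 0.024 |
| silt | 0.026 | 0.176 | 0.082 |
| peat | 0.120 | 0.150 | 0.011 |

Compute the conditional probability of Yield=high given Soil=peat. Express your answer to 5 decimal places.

P(Soil=peat) = 0.120 + 0.150 + 0.011 = 0.281.
P(Yield=high | Soil=peat) = 0.150/0.281 = 0.53381.

0.53381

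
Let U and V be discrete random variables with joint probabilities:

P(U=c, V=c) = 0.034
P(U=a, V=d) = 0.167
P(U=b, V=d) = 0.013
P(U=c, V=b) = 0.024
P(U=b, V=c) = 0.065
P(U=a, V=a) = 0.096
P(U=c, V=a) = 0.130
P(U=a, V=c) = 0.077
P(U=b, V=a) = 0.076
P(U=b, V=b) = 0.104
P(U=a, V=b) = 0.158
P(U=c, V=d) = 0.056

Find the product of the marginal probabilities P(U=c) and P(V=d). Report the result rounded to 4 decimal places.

P(U=c) = 0.130 + 0.024 + 0.034 + 0.056 = 0.244.
P(V=d) = 0.167 + 0.013 + 0.056 = 0.236.
Product: 0.244 × 0.236 = 0.0576.

0.0576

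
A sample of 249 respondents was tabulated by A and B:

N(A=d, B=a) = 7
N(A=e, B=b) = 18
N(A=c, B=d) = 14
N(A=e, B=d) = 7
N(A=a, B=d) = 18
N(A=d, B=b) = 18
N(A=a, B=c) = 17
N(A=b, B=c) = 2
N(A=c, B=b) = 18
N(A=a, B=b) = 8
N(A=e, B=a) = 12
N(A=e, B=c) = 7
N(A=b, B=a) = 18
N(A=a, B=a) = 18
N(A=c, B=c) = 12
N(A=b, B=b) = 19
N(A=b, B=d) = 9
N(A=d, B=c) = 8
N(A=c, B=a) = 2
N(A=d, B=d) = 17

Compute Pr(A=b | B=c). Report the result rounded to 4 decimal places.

0.0435

Total with B=c: 17 + 2 + 12 + 8 + 7 = 46.
P(A=b | B=c) = 2/46 = 0.0435.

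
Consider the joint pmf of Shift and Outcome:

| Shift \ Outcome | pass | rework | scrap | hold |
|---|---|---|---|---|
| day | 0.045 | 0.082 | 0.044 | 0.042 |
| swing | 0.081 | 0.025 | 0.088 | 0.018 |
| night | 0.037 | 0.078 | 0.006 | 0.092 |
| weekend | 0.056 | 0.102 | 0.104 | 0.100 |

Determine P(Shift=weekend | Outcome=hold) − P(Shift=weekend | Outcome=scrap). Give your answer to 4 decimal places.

P(Outcome=hold) = 0.042 + 0.018 + 0.092 + 0.100 = 0.252; P(Shift=weekend | Outcome=hold) = 0.100/0.252 = 0.39683.
P(Outcome=scrap) = 0.044 + 0.088 + 0.006 + 0.104 = 0.242; P(Shift=weekend | Outcome=scrap) = 0.104/0.242 = 0.42975.
Difference = -0.0329.

-0.0329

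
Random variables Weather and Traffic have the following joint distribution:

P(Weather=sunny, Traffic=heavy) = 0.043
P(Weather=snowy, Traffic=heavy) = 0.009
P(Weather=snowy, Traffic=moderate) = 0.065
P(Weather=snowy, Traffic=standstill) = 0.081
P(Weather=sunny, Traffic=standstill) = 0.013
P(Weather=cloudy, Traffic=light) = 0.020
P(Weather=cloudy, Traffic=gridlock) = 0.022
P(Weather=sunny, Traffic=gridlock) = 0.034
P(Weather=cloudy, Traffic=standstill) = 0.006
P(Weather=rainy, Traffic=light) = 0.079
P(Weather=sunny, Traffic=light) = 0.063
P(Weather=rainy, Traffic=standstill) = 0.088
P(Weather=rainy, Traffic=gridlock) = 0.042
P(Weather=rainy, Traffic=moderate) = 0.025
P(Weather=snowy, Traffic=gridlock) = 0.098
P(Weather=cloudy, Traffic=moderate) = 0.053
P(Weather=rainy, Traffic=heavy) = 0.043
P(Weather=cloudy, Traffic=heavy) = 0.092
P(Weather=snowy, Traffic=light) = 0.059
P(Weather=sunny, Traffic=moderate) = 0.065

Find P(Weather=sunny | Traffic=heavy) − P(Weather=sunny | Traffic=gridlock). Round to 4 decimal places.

P(Traffic=heavy) = 0.043 + 0.092 + 0.043 + 0.009 = 0.187; P(Weather=sunny | Traffic=heavy) = 0.043/0.187 = 0.22995.
P(Traffic=gridlock) = 0.034 + 0.022 + 0.042 + 0.098 = 0.196; P(Weather=sunny | Traffic=gridlock) = 0.034/0.196 = 0.17347.
Difference = 0.0565.

0.0565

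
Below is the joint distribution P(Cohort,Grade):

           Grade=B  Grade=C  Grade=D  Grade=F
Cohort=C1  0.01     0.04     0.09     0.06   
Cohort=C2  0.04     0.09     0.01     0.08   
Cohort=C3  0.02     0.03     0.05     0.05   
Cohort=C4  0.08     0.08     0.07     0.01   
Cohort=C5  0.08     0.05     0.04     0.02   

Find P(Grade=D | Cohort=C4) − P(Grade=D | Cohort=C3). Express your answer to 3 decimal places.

-0.042

P(Cohort=C4) = 0.08 + 0.08 + 0.07 + 0.01 = 0.24; P(Grade=D | Cohort=C4) = 0.07/0.24 = 0.2917.
P(Cohort=C3) = 0.02 + 0.03 + 0.05 + 0.05 = 0.15; P(Grade=D | Cohort=C3) = 0.05/0.15 = 0.3333.
Difference = -0.042.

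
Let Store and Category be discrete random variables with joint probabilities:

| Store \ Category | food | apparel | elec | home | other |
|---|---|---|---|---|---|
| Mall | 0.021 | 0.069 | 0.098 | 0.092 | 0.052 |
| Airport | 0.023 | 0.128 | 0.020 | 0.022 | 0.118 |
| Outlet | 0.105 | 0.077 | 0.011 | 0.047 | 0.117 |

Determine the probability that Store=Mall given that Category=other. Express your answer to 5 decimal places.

0.18118

P(Category=other) = 0.052 + 0.118 + 0.117 = 0.287.
P(Store=Mall | Category=other) = 0.052/0.287 = 0.18118.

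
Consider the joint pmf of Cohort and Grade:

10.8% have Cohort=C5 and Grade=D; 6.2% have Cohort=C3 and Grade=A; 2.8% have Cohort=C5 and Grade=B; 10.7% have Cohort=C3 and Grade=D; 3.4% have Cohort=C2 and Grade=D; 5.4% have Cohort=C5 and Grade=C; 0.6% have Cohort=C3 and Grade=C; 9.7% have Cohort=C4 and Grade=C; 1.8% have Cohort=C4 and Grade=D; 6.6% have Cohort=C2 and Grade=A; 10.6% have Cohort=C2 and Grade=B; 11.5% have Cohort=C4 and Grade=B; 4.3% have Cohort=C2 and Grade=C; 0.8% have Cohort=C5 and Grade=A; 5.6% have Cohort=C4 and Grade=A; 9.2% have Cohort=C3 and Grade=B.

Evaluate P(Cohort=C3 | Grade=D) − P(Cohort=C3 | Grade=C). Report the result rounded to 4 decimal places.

P(Grade=D) = 0.034 + 0.107 + 0.018 + 0.108 = 0.267; P(Cohort=C3 | Grade=D) = 0.107/0.267 = 0.40075.
P(Grade=C) = 0.043 + 0.006 + 0.097 + 0.054 = 0.200; P(Cohort=C3 | Grade=C) = 0.006/0.200 = 0.03000.
Difference = 0.3707.

0.3707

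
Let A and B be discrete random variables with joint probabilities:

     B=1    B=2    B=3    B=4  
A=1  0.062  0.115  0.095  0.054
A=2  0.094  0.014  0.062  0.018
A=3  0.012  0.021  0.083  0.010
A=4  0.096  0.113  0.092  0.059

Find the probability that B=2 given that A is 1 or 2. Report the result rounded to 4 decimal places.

P(A=1) = 0.062 + 0.115 + 0.095 + 0.054 = 0.326.
P(A=2) = 0.094 + 0.014 + 0.062 + 0.018 = 0.188.
P(A ∈ {1, 2}) = 0.326 + 0.188 = 0.514; P(B=2, A ∈ {1, 2}) = 0.115 + 0.014 = 0.129.
P(B=2 | A ∈ {1, 2}) = 0.129/0.514 = 0.2510.

0.2510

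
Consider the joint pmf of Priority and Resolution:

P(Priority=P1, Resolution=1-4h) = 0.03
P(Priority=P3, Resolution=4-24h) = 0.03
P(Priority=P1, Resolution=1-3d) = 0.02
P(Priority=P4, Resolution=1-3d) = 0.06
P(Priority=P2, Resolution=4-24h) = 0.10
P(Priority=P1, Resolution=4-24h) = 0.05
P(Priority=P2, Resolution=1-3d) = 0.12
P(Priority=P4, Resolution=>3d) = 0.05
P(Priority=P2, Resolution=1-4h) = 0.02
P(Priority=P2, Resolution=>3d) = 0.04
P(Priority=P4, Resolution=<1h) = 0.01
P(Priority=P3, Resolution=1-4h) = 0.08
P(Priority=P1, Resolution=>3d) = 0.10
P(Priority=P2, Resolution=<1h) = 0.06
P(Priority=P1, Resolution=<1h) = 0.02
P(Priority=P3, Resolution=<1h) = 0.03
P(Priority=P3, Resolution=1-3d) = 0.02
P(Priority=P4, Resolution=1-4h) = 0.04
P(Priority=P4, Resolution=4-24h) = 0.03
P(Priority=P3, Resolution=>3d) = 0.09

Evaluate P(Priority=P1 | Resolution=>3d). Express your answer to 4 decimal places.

P(Resolution=>3d) = 0.10 + 0.04 + 0.09 + 0.05 = 0.28.
P(Priority=P1 | Resolution=>3d) = 0.10/0.28 = 0.3571.

0.3571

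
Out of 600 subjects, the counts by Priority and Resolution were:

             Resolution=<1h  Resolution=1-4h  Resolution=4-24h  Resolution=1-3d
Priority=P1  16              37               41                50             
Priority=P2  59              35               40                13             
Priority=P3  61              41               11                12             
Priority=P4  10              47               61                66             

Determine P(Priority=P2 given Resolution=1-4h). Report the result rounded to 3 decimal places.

Total with Resolution=1-4h: 37 + 35 + 41 + 47 = 160.
P(Priority=P2 | Resolution=1-4h) = 35/160 = 0.219.

0.219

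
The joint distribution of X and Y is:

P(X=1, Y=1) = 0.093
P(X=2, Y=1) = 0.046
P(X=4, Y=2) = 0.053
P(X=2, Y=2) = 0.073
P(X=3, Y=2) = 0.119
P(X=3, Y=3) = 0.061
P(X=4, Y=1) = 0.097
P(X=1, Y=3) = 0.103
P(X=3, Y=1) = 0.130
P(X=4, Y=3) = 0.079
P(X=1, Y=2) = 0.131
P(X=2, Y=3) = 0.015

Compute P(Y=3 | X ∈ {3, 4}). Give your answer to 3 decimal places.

0.260

P(X=3) = 0.130 + 0.119 + 0.061 = 0.310.
P(X=4) = 0.097 + 0.053 + 0.079 = 0.229.
P(X ∈ {3, 4}) = 0.310 + 0.229 = 0.539; P(Y=3, X ∈ {3, 4}) = 0.061 + 0.079 = 0.140.
P(Y=3 | X ∈ {3, 4}) = 0.140/0.539 = 0.260.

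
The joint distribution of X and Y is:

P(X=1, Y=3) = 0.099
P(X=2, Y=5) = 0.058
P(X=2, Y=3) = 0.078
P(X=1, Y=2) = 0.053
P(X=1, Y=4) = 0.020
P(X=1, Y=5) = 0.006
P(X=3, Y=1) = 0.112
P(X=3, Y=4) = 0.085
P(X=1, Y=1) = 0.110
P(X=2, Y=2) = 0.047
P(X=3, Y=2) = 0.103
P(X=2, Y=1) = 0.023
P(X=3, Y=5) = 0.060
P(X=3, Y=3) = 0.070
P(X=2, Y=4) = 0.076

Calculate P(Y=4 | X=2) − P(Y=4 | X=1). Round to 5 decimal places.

0.20006

P(X=2) = 0.023 + 0.047 + 0.078 + 0.076 + 0.058 = 0.282; P(Y=4 | X=2) = 0.076/0.282 = 0.269504.
P(X=1) = 0.110 + 0.053 + 0.099 + 0.020 + 0.006 = 0.288; P(Y=4 | X=1) = 0.020/0.288 = 0.069444.
Difference = 0.20006.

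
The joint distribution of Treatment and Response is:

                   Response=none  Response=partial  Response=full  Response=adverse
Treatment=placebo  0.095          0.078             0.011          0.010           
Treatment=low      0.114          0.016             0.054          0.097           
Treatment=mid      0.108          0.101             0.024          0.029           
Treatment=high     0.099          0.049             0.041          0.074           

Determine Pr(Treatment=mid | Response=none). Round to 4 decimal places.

0.2596

P(Response=none) = 0.095 + 0.114 + 0.108 + 0.099 = 0.416.
P(Treatment=mid | Response=none) = 0.108/0.416 = 0.2596.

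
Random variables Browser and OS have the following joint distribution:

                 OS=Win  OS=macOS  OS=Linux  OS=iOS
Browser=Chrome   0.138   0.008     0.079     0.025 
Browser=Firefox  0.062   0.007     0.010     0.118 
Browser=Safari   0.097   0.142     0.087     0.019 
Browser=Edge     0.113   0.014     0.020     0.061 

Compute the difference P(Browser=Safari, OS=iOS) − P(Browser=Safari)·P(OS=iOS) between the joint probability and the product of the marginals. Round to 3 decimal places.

P(Browser=Safari) = 0.097 + 0.142 + 0.087 + 0.019 = 0.345.
P(OS=iOS) = 0.025 + 0.118 + 0.019 + 0.061 = 0.223.
P(Browser=Safari, OS=iOS) − P(Browser=Safari)P(OS=iOS) = 0.019 − 0.345×0.223 = -0.058.

-0.058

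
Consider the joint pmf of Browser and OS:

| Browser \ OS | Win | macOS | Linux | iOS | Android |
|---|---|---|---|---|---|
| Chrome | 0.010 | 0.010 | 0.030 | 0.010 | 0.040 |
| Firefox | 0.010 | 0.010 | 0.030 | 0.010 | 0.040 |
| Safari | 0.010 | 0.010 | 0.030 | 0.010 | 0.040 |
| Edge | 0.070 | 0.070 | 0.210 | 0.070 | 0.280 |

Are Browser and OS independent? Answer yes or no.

Every cell satisfies P(Browser,OS) = P(Browser)·P(OS). For instance P(Browser=Safari) = 0.100, P(OS=Linux) = 0.300, and 0.100×0.300 = 0.030 matches the joint entry. So Browser and OS are independent.

yes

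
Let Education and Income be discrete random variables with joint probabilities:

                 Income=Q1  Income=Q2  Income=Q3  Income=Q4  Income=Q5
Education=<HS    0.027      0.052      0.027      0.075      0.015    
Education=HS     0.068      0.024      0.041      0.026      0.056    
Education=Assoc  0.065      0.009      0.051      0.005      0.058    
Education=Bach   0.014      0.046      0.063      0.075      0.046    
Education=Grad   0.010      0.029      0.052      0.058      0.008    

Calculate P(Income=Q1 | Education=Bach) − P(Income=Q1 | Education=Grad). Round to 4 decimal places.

P(Education=Bach) = 0.014 + 0.046 + 0.063 + 0.075 + 0.046 = 0.244; P(Income=Q1 | Education=Bach) = 0.014/0.244 = 0.05738.
P(Education=Grad) = 0.010 + 0.029 + 0.052 + 0.058 + 0.008 = 0.157; P(Income=Q1 | Education=Grad) = 0.010/0.157 = 0.06369.
Difference = -0.0063.

-0.0063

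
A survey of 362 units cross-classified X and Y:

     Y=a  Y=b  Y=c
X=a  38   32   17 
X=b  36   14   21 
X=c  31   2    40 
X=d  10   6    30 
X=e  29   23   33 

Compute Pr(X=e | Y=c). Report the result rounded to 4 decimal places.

Total with Y=c: 17 + 21 + 40 + 30 + 33 = 141.
P(X=e | Y=c) = 33/141 = 0.2340.

0.2340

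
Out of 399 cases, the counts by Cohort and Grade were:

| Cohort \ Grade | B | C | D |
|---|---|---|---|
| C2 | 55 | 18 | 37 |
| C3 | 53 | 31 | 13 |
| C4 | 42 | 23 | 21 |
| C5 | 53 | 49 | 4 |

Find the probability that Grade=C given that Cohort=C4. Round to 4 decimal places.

Total with Cohort=C4: 42 + 23 + 21 = 86.
P(Grade=C | Cohort=C4) = 23/86 = 0.2674.

0.2674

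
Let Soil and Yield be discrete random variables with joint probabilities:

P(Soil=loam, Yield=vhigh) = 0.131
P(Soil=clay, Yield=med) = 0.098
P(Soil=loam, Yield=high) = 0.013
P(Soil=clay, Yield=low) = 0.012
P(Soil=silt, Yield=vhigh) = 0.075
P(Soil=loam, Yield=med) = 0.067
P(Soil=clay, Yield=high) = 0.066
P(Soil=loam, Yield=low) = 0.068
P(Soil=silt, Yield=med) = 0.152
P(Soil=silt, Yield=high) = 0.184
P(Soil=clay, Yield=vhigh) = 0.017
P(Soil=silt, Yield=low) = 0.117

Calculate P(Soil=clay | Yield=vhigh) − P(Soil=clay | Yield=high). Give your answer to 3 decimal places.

P(Yield=vhigh) = 0.131 + 0.017 + 0.075 = 0.223; P(Soil=clay | Yield=vhigh) = 0.017/0.223 = 0.0762.
P(Yield=high) = 0.013 + 0.066 + 0.184 = 0.263; P(Soil=clay | Yield=high) = 0.066/0.263 = 0.2510.
Difference = -0.175.

-0.175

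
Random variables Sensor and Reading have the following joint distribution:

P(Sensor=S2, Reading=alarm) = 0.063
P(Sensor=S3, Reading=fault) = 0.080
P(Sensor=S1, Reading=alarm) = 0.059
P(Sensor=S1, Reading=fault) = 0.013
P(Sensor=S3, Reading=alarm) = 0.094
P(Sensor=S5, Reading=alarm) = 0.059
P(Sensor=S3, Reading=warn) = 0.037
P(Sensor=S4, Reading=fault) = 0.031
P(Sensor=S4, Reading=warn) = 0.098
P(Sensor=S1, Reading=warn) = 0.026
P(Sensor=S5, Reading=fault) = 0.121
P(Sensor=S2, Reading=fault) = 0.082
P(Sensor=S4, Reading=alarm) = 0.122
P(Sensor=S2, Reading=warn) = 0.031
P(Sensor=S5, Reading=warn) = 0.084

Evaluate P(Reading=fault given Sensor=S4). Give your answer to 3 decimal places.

P(Sensor=S4) = 0.098 + 0.122 + 0.031 = 0.251.
P(Reading=fault | Sensor=S4) = 0.031/0.251 = 0.124.

0.124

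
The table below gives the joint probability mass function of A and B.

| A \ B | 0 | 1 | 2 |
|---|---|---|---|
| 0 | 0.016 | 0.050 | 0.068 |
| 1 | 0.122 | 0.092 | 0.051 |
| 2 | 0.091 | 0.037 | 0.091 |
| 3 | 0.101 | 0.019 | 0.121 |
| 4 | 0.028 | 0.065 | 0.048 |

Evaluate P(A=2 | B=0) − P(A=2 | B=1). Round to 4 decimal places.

0.1135

P(B=0) = 0.016 + 0.122 + 0.091 + 0.101 + 0.028 = 0.358; P(A=2 | B=0) = 0.091/0.358 = 0.25419.
P(B=1) = 0.050 + 0.092 + 0.037 + 0.019 + 0.065 = 0.263; P(A=2 | B=1) = 0.037/0.263 = 0.14068.
Difference = 0.1135.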